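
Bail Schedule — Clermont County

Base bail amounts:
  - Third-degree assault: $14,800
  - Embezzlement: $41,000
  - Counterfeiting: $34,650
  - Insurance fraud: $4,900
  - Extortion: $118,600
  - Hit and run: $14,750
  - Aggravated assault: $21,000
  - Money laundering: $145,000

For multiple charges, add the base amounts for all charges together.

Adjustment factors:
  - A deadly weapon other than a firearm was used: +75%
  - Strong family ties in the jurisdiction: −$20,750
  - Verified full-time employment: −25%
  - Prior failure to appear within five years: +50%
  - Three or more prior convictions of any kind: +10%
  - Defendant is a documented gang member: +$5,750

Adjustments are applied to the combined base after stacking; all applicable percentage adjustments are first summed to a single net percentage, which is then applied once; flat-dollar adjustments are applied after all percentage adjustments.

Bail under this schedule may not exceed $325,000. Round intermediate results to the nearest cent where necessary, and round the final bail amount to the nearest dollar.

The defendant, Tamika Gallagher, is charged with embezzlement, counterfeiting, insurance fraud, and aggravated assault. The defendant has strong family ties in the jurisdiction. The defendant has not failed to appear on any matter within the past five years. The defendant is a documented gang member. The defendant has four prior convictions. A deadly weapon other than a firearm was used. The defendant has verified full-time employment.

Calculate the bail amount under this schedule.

Base amounts from the schedule: embezzlement $41,000; counterfeiting $34,650; insurance fraud $4,900; aggravated assault $21,000.
Stacking rule: sum of all bases. $41,000 + $34,650 + $4,900 + $21,000 = $101,550.
Net percentage adjustment: +75% −25% +10% = +60%. $101,550 × 1.6 = $162,480.
Strong family ties in the jurisdiction (−$20,750 flat): $162,480 − $20,750 = $141,730.
Defendant is a documented gang member (+$5,750 flat): $141,730 + $5,750 = $147,480.
$147,480 is within the $325,000 maximum.

$147,480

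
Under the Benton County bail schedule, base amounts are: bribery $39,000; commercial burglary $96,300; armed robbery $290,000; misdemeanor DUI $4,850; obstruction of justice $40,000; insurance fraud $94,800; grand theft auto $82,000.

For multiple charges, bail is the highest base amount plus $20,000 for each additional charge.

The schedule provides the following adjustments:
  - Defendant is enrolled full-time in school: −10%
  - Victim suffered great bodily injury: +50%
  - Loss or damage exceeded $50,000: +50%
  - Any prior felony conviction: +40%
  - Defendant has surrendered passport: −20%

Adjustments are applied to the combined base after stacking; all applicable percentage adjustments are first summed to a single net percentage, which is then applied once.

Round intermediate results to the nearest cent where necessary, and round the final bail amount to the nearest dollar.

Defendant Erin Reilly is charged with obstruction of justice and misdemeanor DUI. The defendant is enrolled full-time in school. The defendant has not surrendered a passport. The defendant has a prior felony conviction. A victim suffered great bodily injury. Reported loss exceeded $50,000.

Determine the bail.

$138,000

Base amounts from the schedule: obstruction of justice $40,000; misdemeanor DUI $4,850.
Stacking rule: highest base plus $20,000 per additional charge. Highest is obstruction of justice at $40,000; 1 additional charge → +$20,000. Combined base = $60,000.
Net percentage adjustment: −10% +50% +50% +40% = +130%. $60,000 × 2.3 = $138,000.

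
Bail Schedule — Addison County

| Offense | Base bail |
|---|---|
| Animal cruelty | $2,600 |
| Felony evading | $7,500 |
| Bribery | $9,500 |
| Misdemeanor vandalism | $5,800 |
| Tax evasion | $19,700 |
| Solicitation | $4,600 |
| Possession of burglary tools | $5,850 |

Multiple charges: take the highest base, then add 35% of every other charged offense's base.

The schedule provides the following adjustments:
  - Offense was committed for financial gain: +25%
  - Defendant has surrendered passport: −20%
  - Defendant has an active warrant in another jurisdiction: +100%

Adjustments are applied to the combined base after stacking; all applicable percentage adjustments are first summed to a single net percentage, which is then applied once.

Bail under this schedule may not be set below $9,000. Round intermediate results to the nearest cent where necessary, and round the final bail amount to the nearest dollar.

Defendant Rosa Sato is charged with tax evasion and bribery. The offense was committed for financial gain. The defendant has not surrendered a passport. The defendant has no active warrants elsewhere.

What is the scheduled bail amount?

$28,781

Base amounts from the schedule: tax evasion $19,700; bribery $9,500.
Stacking rule: highest base plus 35% of each additional charge. Highest is tax evasion at $19,700. Additional: $9,500 × 35% = $3,325. Combined base = $19,700 + $3,325 = $23,025.
Offense was committed for financial gain (+25%): $23,025 × 1.25 = $28,781.25.
$28,781.25 is at or above the $9,000 minimum.
Rounded to the nearest dollar: $28,781.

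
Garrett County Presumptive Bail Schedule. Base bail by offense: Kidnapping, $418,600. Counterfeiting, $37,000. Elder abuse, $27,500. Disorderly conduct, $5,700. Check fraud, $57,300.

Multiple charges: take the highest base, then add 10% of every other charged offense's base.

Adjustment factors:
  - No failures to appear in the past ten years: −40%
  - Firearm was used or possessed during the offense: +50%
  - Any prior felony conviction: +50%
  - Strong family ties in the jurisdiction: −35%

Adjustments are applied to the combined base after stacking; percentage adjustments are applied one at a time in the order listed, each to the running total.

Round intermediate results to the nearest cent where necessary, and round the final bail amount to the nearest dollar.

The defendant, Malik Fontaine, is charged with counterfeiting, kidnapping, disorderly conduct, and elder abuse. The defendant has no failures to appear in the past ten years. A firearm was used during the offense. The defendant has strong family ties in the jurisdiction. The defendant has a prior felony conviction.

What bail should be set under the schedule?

$373,482

Base amounts from the schedule: counterfeiting $37,000; kidnapping $418,600; disorderly conduct $5,700; elder abuse $27,500.
Stacking rule: highest base plus 10% of each additional charge. Highest is kidnapping at $418,600. Additional: $37,000 × 10% = $3,700; $5,700 × 10% = $570; $27,500 × 10% = $2,750. Combined base = $418,600 + $7,020 = $425,620.
No failures to appear in the past ten years (−40%): $425,620 × 0.6 = $255,372.
Firearm was used or possessed during the offense (+50%): $255,372 × 1.5 = $383,058.
Any prior felony conviction (+50%): $383,058 × 1.5 = $574,587.
Strong family ties in the jurisdiction (−35%): $574,587 × 0.65 = $373,481.55.
Rounded to the nearest dollar: $373,482.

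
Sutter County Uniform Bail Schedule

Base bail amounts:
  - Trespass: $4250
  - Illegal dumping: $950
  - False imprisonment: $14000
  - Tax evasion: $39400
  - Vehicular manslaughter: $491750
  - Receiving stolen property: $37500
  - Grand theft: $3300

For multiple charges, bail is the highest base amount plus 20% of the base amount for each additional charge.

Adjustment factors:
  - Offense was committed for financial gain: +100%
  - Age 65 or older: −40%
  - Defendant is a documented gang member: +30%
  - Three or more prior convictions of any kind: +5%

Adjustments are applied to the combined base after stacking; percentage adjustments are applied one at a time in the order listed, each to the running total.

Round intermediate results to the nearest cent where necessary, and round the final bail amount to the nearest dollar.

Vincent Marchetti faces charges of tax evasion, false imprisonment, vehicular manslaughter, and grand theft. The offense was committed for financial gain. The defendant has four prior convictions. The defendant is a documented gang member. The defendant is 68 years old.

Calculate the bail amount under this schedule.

$824061

Base amounts from the schedule: tax evasion $39400; false imprisonment $14000; vehicular manslaughter $491750; grand theft $3300.
Stacking rule: highest base plus 20% of each additional charge. Highest is vehicular manslaughter at $491750. Additional: $39400 × 20% = $7880; $14000 × 20% = $2800; $3300 × 20% = $660. Combined base = $491750 + $11340 = $503090.
Offense was committed for financial gain (+100%): $503090 × 2 = $1006180.
Age 65 or older (−40%): $1006180 × 0.6 = $603708.
Defendant is a documented gang member (+30%): $603708 × 1.3 = $784820.40.
Three or more prior convictions of any kind (+5%): $784820.40 × 1.05 = $824061.42.
Rounded to the nearest dollar: $824061.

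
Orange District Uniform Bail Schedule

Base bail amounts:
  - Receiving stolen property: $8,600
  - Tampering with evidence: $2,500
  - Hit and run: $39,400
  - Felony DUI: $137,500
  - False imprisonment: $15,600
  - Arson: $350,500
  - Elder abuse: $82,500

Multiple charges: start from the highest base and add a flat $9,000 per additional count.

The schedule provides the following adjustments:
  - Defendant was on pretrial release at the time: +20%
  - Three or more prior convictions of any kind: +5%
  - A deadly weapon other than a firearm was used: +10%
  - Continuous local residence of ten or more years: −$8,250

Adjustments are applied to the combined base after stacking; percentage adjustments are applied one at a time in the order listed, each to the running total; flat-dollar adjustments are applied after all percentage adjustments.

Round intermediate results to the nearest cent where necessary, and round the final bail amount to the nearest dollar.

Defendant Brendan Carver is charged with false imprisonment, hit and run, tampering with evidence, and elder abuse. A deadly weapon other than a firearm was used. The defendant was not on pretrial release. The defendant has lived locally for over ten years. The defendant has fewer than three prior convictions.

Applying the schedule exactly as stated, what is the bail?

Base amounts from the schedule: false imprisonment $15,600; hit and run $39,400; tampering with evidence $2,500; elder abuse $82,500.
Stacking rule: highest base plus $9,000 per additional charge. Highest is elder abuse at $82,500; 3 additional charges → +$27,000. Combined base = $109,500.
A deadly weapon other than a firearm was used (+10%): $109,500 × 1.1 = $120,450.
Continuous local residence of ten or more years (−$8,250 flat): $120,450 − $8,250 = $112,200.

$112,200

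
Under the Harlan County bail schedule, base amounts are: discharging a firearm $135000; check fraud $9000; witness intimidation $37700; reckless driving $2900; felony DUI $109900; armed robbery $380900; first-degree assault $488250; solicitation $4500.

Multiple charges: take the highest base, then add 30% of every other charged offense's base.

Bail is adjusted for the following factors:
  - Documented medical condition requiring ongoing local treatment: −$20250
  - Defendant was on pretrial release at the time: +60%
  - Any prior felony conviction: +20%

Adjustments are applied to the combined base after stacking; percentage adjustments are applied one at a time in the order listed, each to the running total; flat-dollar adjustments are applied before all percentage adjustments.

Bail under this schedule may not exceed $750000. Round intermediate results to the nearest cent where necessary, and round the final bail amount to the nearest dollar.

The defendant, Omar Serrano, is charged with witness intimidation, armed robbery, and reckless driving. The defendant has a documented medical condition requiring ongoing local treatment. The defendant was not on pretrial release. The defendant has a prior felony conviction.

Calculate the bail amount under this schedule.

$447396

Base amounts from the schedule: witness intimidation $37700; armed robbery $380900; reckless driving $2900.
Stacking rule: highest base plus 30% of each additional charge. Highest is armed robbery at $380900. Additional: $37700 × 30% = $11310; $2900 × 30% = $870. Combined base = $380900 + $12180 = $393080.
Documented medical condition requiring ongoing local treatment (−$20250 flat): $393080 − $20250 = $372830.
Any prior felony conviction (+20%): $372830 × 1.2 = $447396.
$447396 is within the $750000 maximum.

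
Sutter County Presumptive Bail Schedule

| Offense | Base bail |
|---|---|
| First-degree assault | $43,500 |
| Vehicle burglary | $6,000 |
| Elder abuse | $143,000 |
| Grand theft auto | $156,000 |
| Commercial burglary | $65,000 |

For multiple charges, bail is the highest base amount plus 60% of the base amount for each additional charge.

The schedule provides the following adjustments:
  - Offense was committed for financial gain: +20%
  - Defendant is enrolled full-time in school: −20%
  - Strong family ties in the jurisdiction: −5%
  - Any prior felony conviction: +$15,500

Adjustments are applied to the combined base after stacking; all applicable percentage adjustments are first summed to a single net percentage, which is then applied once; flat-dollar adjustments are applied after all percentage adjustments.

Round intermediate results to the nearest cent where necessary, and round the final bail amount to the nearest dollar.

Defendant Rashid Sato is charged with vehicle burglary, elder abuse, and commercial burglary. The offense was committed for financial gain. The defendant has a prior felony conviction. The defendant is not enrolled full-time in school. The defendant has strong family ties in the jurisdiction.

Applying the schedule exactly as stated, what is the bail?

Base amounts from the schedule: vehicle burglary $6,000; elder abuse $143,000; commercial burglary $65,000.
Stacking rule: highest base plus 60% of each additional charge. Highest is elder abuse at $143,000. Additional: $6,000 × 60% = $3,600; $65,000 × 60% = $39,000. Combined base = $143,000 + $42,600 = $185,600.
Net percentage adjustment: +20% −5% = +15%. $185,600 × 1.15 = $213,440.
Any prior felony conviction (+$15,500 flat): $213,440 + $15,500 = $228,940.

$228,940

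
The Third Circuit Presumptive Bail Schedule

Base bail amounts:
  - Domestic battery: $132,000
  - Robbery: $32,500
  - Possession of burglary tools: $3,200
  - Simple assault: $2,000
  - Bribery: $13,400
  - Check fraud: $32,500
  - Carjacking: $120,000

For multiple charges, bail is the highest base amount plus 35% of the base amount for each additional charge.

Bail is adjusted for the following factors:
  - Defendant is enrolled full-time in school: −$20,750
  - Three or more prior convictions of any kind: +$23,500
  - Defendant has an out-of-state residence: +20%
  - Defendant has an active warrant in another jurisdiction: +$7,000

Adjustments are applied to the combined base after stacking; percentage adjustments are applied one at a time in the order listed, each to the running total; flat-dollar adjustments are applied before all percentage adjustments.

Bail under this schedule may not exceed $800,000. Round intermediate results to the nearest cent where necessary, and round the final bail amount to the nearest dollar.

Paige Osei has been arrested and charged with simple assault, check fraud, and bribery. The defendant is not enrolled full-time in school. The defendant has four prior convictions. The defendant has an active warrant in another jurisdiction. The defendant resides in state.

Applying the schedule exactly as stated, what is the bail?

$68,390

Base amounts from the schedule: simple assault $2,000; check fraud $32,500; bribery $13,400.
Stacking rule: highest base plus 35% of each additional charge. Highest is check fraud at $32,500. Additional: $2,000 × 35% = $700; $13,400 × 35% = $4,690. Combined base = $32,500 + $5,390 = $37,890.
Three or more prior convictions of any kind (+$23,500 flat): $37,890 + $23,500 = $61,390.
Defendant has an active warrant in another jurisdiction (+$7,000 flat): $61,390 + $7,000 = $68,390.
$68,390 is within the $800,000 maximum.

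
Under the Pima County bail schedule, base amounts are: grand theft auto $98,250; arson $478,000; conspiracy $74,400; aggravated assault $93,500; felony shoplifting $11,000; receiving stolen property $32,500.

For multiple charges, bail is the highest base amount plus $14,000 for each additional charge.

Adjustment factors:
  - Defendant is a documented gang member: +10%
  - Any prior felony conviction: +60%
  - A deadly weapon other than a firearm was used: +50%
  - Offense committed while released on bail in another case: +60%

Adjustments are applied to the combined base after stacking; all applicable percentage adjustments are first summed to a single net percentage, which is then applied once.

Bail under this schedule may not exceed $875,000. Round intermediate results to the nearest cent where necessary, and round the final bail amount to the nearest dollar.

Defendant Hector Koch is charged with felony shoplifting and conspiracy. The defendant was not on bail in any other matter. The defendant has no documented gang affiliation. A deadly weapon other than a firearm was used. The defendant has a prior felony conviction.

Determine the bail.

Base amounts from the schedule: felony shoplifting $11,000; conspiracy $74,400.
Stacking rule: highest base plus $14,000 per additional charge. Highest is conspiracy at $74,400; 1 additional charge → +$14,000. Combined base = $88,400.
Net percentage adjustment: +60% +50% = +110%. $88,400 × 2.1 = $185,640.
$185,640 is within the $875,000 maximum.

$185,640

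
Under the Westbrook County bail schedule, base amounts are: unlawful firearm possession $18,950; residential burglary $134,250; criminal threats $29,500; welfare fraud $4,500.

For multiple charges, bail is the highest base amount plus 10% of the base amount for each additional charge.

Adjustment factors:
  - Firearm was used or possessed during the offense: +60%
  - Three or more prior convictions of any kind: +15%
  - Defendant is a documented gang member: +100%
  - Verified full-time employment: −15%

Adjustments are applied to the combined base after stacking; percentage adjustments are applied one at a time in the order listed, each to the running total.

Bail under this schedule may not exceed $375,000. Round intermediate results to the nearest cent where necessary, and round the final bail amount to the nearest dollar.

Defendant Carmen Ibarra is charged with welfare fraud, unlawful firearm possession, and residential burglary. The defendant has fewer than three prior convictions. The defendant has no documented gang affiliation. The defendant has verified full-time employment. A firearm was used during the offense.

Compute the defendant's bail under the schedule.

Base amounts from the schedule: welfare fraud $4,500; unlawful firearm possession $18,950; residential burglary $134,250.
Stacking rule: highest base plus 10% of each additional charge. Highest is residential burglary at $134,250. Additional: $4,500 × 10% = $450; $18,950 × 10% = $1,895. Combined base = $134,250 + $2,345 = $136,595.
Firearm was used or possessed during the offense (+60%): $136,595 × 1.6 = $218,552.
Verified full-time employment (−15%): $218,552 × 0.85 = $185,769.20.
$185,769.20 is within the $375,000 maximum.
Rounded to the nearest dollar: $185,769.

$185,769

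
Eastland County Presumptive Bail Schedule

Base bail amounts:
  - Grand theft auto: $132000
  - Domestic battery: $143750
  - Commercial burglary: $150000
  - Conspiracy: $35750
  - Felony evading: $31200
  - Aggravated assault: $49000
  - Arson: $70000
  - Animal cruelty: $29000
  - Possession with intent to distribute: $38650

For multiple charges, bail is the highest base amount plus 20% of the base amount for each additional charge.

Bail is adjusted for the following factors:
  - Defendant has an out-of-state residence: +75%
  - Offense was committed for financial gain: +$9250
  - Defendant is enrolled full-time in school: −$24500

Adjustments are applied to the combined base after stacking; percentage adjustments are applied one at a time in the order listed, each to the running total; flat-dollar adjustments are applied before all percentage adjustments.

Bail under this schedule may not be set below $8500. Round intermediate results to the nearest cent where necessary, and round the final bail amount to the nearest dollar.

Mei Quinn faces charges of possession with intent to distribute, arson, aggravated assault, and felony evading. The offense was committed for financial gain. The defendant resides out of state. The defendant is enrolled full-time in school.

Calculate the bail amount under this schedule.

Base amounts from the schedule: possession with intent to distribute $38650; arson $70000; aggravated assault $49000; felony evading $31200.
Stacking rule: highest base plus 20% of each additional charge. Highest is arson at $70000. Additional: $38650 × 20% = $7730; $49000 × 20% = $9800; $31200 × 20% = $6240. Combined base = $70000 + $23770 = $93770.
Offense was committed for financial gain (+$9250 flat): $93770 + $9250 = $103020.
Defendant is enrolled full-time in school (−$24500 flat): $103020 − $24500 = $78520.
Defendant has an out-of-state residence (+75%): $78520 × 1.75 = $137410.
$137410 is at or above the $8500 minimum.

$137410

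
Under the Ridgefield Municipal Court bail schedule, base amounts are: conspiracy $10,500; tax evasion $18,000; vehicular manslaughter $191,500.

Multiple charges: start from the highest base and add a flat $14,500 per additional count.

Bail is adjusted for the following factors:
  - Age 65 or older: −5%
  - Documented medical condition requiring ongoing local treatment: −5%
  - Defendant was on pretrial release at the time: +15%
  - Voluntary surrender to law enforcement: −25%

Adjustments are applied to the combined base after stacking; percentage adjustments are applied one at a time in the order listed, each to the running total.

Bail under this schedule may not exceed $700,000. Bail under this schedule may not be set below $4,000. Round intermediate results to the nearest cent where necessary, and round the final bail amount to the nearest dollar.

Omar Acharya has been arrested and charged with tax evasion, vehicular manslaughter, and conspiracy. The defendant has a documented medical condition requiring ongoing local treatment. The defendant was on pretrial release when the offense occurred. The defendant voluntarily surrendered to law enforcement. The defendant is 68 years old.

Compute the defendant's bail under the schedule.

$171,639

Base amounts from the schedule: tax evasion $18,000; vehicular manslaughter $191,500; conspiracy $10,500.
Stacking rule: highest base plus $14,500 per additional charge. Highest is vehicular manslaughter at $191,500; 2 additional charges → +$29,000. Combined base = $220,500.
Age 65 or older (−5%): $220,500 × 0.95 = $209,475.
Documented medical condition requiring ongoing local treatment (−5%): $209,475 × 0.95 = $199,001.25.
Defendant was on pretrial release at the time (+15%): $199,001.25 × 1.15 = $228,851.44.
Voluntary surrender to law enforcement (−25%): $228,851.44 × 0.75 = $171,638.58.
$171,638.58 is within the $700,000 maximum.
$171,638.58 is at or above the $4,000 minimum.
Rounded to the nearest dollar: $171,639.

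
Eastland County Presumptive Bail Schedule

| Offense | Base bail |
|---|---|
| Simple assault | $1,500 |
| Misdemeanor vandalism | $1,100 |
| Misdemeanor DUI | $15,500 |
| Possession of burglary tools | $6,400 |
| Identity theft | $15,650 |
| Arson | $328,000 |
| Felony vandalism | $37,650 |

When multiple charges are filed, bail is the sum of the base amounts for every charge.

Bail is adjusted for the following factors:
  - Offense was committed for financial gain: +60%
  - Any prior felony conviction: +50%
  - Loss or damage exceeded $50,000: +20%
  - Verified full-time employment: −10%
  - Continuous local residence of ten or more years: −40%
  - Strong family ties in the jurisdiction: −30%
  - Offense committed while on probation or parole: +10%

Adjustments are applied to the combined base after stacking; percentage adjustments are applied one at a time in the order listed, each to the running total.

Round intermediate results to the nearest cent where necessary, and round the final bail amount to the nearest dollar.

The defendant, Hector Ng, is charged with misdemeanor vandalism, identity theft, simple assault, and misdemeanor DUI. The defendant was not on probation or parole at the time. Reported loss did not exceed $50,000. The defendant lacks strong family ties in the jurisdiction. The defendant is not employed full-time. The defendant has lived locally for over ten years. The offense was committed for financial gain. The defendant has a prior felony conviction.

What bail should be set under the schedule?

$48,600

Base amounts from the schedule: misdemeanor vandalism $1,100; identity theft $15,650; simple assault $1,500; misdemeanor DUI $15,500.
Stacking rule: sum of all bases. $1,100 + $15,650 + $1,500 + $15,500 = $33,750.
Offense was committed for financial gain (+60%): $33,750 × 1.6 = $54,000.
Any prior felony conviction (+50%): $54,000 × 1.5 = $81,000.
Continuous local residence of ten or more years (−40%): $81,000 × 0.6 = $48,600.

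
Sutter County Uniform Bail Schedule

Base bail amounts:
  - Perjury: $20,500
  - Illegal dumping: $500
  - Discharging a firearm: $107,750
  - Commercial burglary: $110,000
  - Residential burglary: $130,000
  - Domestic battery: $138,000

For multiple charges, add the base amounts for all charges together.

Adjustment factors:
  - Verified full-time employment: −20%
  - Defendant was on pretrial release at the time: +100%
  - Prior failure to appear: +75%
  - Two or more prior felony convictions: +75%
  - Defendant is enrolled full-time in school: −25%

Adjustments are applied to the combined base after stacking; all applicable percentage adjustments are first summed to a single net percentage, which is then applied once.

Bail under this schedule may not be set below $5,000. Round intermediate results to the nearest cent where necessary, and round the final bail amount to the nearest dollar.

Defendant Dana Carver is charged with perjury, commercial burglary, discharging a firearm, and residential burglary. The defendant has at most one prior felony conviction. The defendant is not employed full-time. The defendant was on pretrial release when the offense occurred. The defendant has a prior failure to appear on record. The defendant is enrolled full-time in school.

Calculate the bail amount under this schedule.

$920,625

Base amounts from the schedule: perjury $20,500; commercial burglary $110,000; discharging a firearm $107,750; residential burglary $130,000.
Stacking rule: sum of all bases. $20,500 + $110,000 + $107,750 + $130,000 = $368,250.
Net percentage adjustment: +100% +75% −25% = +150%. $368,250 × 2.5 = $920,625.
$920,625 is at or above the $5,000 minimum.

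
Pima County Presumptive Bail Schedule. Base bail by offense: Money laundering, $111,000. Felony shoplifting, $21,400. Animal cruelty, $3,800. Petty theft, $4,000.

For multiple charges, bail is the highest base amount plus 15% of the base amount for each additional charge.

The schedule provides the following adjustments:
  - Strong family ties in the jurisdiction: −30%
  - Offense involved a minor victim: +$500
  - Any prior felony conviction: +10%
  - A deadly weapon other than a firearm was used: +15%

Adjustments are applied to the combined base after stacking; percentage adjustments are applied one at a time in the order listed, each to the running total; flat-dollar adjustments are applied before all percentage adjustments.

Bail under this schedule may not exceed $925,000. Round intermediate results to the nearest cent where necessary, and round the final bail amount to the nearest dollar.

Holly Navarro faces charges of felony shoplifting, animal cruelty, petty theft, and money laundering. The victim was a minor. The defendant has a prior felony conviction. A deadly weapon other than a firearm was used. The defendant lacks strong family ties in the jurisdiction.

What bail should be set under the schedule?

Base amounts from the schedule: felony shoplifting $21,400; animal cruelty $3,800; petty theft $4,000; money laundering $111,000.
Stacking rule: highest base plus 15% of each additional charge. Highest is money laundering at $111,000. Additional: $21,400 × 15% = $3,210; $3,800 × 15% = $570; $4,000 × 15% = $600. Combined base = $111,000 + $4,380 = $115,380.
Offense involved a minor victim (+$500 flat): $115,380 + $500 = $115,880.
Any prior felony conviction (+10%): $115,880 × 1.1 = $127,468.
A deadly weapon other than a firearm was used (+15%): $127,468 × 1.15 = $146,588.20.
$146,588.20 is within the $925,000 maximum.
Rounded to the nearest dollar: $146,588.

$146,588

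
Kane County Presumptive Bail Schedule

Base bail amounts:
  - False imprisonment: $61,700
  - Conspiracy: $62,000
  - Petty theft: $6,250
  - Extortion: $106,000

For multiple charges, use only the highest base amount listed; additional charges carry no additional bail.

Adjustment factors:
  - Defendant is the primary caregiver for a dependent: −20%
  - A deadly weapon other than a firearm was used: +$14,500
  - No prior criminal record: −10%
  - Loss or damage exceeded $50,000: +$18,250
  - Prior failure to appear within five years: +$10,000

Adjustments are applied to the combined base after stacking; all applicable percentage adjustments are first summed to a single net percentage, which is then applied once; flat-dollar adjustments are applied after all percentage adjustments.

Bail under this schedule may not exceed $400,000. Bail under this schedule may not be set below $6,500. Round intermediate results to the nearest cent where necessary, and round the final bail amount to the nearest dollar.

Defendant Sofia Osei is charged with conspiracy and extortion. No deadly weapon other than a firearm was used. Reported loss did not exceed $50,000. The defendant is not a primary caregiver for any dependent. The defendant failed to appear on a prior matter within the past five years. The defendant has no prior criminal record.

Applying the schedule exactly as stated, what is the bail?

Base amounts from the schedule: conspiracy $62,000; extortion $106,000.
Stacking rule: use the highest base only. Highest is extortion at $106,000. Combined base = $106,000.
No prior criminal record (−10%): $106,000 × 0.9 = $95,400.
Prior failure to appear within five years (+$10,000 flat): $95,400 + $10,000 = $105,400.
$105,400 is within the $400,000 maximum.
$105,400 is at or above the $6,500 minimum.

$105,400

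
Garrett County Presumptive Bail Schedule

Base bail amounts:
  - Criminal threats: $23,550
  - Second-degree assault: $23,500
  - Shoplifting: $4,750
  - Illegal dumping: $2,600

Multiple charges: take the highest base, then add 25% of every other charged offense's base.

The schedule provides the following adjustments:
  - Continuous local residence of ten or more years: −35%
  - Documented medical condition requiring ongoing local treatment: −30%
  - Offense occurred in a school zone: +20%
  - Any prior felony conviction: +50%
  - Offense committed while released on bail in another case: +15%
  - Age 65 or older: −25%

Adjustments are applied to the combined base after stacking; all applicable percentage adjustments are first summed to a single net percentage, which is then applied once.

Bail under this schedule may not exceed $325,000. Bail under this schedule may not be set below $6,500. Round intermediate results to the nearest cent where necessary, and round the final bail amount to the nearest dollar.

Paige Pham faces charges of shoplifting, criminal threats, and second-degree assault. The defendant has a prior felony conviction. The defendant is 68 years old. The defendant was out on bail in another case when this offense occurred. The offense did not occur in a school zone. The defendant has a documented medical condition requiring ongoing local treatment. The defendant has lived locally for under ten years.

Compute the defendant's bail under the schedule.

Base amounts from the schedule: shoplifting $4,750; criminal threats $23,550; second-degree assault $23,500.
Stacking rule: highest base plus 25% of each additional charge. Highest is criminal threats at $23,550. Additional: $4,750 × 25% = $1,187.50; $23,500 × 25% = $5,875. Combined base = $23,550 + $7,062.50 = $30,612.50.
Net percentage adjustment: −30% +50% +15% −25% = +10%. $30,612.50 × 1.1 = $33,673.75.
$33,673.75 is within the $325,000 maximum.
$33,673.75 is at or above the $6,500 minimum.
Rounded to the nearest dollar: $33,674.

$33,674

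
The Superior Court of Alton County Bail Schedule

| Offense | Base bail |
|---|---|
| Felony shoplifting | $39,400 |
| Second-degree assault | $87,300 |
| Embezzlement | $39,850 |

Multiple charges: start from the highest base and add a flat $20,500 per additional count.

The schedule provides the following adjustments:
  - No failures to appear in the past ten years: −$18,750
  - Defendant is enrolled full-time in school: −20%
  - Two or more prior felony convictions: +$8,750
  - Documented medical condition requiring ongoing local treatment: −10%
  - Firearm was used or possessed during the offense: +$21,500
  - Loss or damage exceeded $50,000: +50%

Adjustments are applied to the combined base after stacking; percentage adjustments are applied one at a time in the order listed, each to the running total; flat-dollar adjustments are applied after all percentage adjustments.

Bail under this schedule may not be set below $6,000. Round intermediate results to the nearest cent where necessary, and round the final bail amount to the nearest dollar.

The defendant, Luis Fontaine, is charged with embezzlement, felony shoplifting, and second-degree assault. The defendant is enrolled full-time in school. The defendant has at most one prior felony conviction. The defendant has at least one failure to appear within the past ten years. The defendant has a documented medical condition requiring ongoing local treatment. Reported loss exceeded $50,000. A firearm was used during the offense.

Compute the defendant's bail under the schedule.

$160,064

Base amounts from the schedule: embezzlement $39,850; felony shoplifting $39,400; second-degree assault $87,300.
Stacking rule: highest base plus $20,500 per additional charge. Highest is second-degree assault at $87,300; 2 additional charges → +$41,000. Combined base = $128,300.
Defendant is enrolled full-time in school (−20%): $128,300 × 0.8 = $102,640.
Documented medical condition requiring ongoing local treatment (−10%): $102,640 × 0.9 = $92,376.
Loss or damage exceeded $50,000 (+50%): $92,376 × 1.5 = $138,564.
Firearm was used or possessed during the offense (+$21,500 flat): $138,564 + $21,500 = $160,064.
$160,064 is at or above the $6,000 minimum.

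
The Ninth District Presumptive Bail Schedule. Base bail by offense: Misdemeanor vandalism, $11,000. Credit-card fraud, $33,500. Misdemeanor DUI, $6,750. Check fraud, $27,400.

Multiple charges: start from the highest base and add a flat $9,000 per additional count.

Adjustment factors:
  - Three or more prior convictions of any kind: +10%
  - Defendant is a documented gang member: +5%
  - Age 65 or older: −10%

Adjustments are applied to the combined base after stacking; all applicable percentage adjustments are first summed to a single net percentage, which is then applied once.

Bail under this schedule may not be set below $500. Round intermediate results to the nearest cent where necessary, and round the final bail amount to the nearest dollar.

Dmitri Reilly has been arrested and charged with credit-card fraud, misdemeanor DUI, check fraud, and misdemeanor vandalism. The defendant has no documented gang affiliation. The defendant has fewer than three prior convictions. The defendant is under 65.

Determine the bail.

$60,500

Base amounts from the schedule: credit-card fraud $33,500; misdemeanor DUI $6,750; check fraud $27,400; misdemeanor vandalism $11,000.
Stacking rule: highest base plus $9,000 per additional charge. Highest is credit-card fraud at $33,500; 3 additional charges → +$27,000. Combined base = $60,500.
No adjustment factors apply to this defendant.
$60,500 is at or above the $500 minimum.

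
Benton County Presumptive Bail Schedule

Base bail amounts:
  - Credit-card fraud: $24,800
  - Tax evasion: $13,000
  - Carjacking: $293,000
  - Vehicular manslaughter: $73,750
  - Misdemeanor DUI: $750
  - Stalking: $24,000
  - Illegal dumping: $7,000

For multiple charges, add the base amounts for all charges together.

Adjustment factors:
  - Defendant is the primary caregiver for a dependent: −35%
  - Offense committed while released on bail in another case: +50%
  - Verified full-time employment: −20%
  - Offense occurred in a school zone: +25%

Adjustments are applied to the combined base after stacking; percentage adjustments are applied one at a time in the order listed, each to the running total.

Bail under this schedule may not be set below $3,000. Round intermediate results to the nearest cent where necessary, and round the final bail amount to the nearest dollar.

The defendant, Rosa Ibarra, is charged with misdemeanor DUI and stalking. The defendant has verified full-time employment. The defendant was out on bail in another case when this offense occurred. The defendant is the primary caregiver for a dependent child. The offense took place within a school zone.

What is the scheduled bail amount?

$24,131

Base amounts from the schedule: misdemeanor DUI $750; stalking $24,000.
Stacking rule: sum of all bases. $750 + $24,000 = $24,750.
Defendant is the primary caregiver for a dependent (−35%): $24,750 × 0.65 = $16,087.50.
Offense committed while released on bail in another case (+50%): $16,087.50 × 1.5 = $24,131.25.
Verified full-time employment (−20%): $24,131.25 × 0.8 = $19,305.
Offense occurred in a school zone (+25%): $19,305 × 1.25 = $24,131.25.
$24,131.25 is at or above the $3,000 minimum.
Rounded to the nearest dollar: $24,131.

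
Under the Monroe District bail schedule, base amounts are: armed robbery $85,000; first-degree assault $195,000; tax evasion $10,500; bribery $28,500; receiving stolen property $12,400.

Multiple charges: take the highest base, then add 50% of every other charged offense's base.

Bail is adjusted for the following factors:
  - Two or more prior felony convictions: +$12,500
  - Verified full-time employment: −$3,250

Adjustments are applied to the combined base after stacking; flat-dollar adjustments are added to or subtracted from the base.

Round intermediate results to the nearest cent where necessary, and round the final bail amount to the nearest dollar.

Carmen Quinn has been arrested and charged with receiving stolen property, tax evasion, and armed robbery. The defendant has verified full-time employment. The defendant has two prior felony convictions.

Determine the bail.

$105,700

Base amounts from the schedule: receiving stolen property $12,400; tax evasion $10,500; armed robbery $85,000.
Stacking rule: highest base plus 50% of each additional charge. Highest is armed robbery at $85,000. Additional: $12,400 × 50% = $6,200; $10,500 × 50% = $5,250. Combined base = $85,000 + $11,450 = $96,450.
Two or more prior felony convictions (+$12,500 flat): $96,450 + $12,500 = $108,950.
Verified full-time employment (−$3,250 flat): $108,950 − $3,250 = $105,700.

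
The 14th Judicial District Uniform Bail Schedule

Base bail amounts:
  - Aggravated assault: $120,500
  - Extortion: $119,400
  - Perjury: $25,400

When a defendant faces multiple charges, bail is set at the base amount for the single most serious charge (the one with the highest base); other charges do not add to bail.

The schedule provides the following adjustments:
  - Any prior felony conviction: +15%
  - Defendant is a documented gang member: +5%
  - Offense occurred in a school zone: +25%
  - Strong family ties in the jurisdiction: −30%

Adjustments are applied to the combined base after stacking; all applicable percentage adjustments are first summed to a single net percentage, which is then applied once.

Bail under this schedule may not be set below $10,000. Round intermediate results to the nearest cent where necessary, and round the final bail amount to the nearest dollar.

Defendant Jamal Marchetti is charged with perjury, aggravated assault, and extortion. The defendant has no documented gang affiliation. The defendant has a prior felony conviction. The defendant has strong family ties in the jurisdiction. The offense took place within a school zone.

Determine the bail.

$132,550

Base amounts from the schedule: perjury $25,400; aggravated assault $120,500; extortion $119,400.
Stacking rule: use the highest base only. Highest is aggravated assault at $120,500. Combined base = $120,500.
Net percentage adjustment: +15% +25% −30% = +10%. $120,500 × 1.1 = $132,550.
$132,550 is at or above the $10,000 minimum.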